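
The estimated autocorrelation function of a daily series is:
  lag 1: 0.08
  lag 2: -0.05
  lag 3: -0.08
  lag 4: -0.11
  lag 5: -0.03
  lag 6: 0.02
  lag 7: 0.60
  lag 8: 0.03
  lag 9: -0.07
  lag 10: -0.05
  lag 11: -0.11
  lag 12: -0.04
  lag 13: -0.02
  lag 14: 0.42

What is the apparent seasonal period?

7

The largest autocorrelation is r_7 = 0.60, with a weaker echo at lag 14 (0.42); the remaining lags stay at or below 0.08.
The dominant spike at lag 7 indicates a seasonal period of 7.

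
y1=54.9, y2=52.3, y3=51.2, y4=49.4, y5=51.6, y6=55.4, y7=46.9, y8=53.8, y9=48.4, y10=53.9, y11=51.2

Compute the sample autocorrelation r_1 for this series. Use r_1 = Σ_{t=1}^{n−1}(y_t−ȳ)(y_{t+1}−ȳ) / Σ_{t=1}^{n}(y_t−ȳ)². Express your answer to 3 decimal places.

Mean ȳ = (54.9 + 52.3 + 51.2 + 49.4 + 51.6 + 55.4 + 46.9 + 53.8 + 48.4 + 53.9 + 51.2)/11 = 51.7273
Numerator Σ_{t=1}^{10}(y_t−ȳ)(y_{t+1}−ȳ) = -40.4353
Denominator Σ(y_t−ȳ)² = 73.2618
r_1 = -40.4353 / 73.2618 = -0.552

-0.552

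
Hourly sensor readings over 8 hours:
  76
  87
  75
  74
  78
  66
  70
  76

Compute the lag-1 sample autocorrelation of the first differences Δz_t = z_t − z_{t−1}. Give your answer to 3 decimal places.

First differences Δz: 11, -12, -1, 4, -12, 4, 6
Mean of differences = 0.0000
Numerator Σ(Δz_t−Δz̄)(Δz_{t+1}−Δz̄) = -196.0000
Denominator Σ(Δz_t−Δz̄)² = 478.0000
r_1(Δz) = -196.0000 / 478.0000 = -0.410

-0.410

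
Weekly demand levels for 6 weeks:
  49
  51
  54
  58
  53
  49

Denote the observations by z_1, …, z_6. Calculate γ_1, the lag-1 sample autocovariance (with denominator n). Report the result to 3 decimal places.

2.204

Mean z̄ = (49 + 51 + 54 + 58 + 53 + 49)/6 = 52.3333
Σ_{t=1}^{5}(z_t−z̄)(z_{t+1}−z̄) = 13.2222
γ_1 = 13.2222 / 6 = 2.204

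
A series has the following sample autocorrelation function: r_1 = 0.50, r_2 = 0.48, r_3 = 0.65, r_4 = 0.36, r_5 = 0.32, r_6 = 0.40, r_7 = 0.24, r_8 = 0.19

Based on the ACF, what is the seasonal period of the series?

3

The largest autocorrelation is r_3 = 0.65; the remaining lags stay at or below 0.50. The elevated value at lag 1 (0.50), dropping to 0.48 at lag 2, reflects decaying short-term dependence rather than seasonality.
The dominant spike at lag 3 indicates a seasonal period of 3.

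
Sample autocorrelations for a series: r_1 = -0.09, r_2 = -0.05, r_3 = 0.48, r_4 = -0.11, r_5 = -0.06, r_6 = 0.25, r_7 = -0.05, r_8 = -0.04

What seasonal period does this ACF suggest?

3

The largest autocorrelation is r_3 = 0.48, with a weaker echo at lag 6 (0.25); the remaining lags stay at or below -0.04.
The dominant spike at lag 3 indicates a seasonal period of 3.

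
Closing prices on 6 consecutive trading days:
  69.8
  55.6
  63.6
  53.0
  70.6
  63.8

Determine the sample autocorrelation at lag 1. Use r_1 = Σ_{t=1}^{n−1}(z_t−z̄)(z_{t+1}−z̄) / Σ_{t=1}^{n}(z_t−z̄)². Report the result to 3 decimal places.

-0.514

Mean z̄ = (69.8 + 55.6 + 63.6 + 53.0 + 70.6 + 63.8)/6 = 62.7333
Deviations from mean: 7.0667, -7.1333, 0.8667, -9.7333, 7.8667, 1.0667
Σ(z_t−z̄)(z_{t+1}−z̄) = (-50.4089) + (-6.1822) + (-8.4356) + (-76.5689) + (8.3911) = -133.2044
Denominator Σ(z_t−z̄)² = 259.3333
r_1 = -133.2044 / 259.3333 = -0.514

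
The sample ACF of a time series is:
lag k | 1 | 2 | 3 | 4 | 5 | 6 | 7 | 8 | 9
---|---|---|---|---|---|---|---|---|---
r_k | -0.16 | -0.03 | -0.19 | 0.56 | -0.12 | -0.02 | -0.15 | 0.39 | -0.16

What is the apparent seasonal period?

The largest autocorrelation is r_4 = 0.56, with a weaker echo at lag 8 (0.39); the remaining lags stay at or below -0.02.
The dominant spike at lag 4 indicates a seasonal period of 4.

4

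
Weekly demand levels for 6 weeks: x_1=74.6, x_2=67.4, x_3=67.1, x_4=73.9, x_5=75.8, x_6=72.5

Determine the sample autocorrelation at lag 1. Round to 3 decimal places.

0.142

Mean x̄ = (74.6 + 67.4 + 67.1 + 73.9 + 75.8 + 72.5)/6 = 71.8833
Deviations from mean: 2.7167, -4.4833, -4.7833, 2.0167, 3.9167, 0.6167
Numerator Σ_{t=1}^{5}(x_t−x̄)(x_{t+1}−x̄) = 9.9331
Denominator Σ(x_t−x̄)² = 70.1483
r_1 = 9.9331 / 70.1483 = 0.142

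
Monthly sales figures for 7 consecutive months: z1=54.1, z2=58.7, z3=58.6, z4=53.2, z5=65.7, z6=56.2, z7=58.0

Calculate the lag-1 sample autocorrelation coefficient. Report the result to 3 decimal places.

Mean z̄ = (54.1 + 58.7 + 58.6 + 53.2 + 65.7 + 56.2 + 58.0)/7 = 57.7857
Deviations from mean: -3.6857, 0.9143, 0.8143, -4.5857, 7.9143, -1.5857, 0.2143
Σ(z_t−z̄)(z_{t+1}−z̄) = (-3.3698) + (0.7445) + (-3.7341) + (-36.2927) + (-12.5498) + (-0.3398) = -55.5416
Denominator Σ(z_t−z̄)² = 101.3086
r_1 = -55.5416 / 101.3086 = -0.548

-0.548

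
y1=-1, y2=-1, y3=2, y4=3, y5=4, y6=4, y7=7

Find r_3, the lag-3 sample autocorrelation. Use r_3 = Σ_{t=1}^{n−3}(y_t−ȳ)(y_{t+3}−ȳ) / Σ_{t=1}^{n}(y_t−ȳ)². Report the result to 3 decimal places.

Mean ȳ = (-1 − 1 + 2 + 3 + 4 + 4 + 7)/7 = 2.5714
Deviations from mean: -3.5714, -3.5714, -0.5714, 0.4286, 1.4286, 1.4286, 4.4286
Numerator Σ_{t=1}^{4}(y_t−ȳ)(y_{t+3}−ȳ) = -5.5510
Denominator Σ(y_t−ȳ)² = 49.7143
r_3 = -5.5510 / 49.7143 = -0.112

-0.112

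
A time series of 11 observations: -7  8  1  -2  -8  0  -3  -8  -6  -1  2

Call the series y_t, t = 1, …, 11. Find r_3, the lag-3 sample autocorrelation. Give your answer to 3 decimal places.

Mean ȳ = (-7 + 8 + 1 − 2 − 8 + 0 − 3 − 8 − 6 − 1 + 2)/11 = -2.1818
Numerator Σ_{t=1}^{8}(y_t−ȳ)(y_{t+3}−ȳ) = -53.0992
Denominator Σ(y_t−ȳ)² = 243.6364
r_3 = -53.0992 / 243.6364 = -0.218

-0.218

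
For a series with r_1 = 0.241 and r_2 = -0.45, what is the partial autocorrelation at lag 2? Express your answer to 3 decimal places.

φ_{22} = (r_2 − r_1²) / (1 − r_1²)
r_1² = (0.241)² = 0.058081
Numerator = -0.45 − 0.0581 = -0.5081; denominator = 1 − 0.0581 = 0.9419
φ_{22} = -0.5081 / 0.9419 = -0.539

-0.539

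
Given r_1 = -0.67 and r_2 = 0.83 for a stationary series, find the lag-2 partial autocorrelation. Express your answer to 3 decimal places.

0.692

φ_{22} = (r_2 − r_1²) / (1 − r_1²)
r_1² = (-0.67)² = 0.4489
Numerator = 0.83 − 0.4489 = 0.3811; denominator = 1 − 0.4489 = 0.5511
φ_{22} = 0.3811 / 0.5511 = 0.692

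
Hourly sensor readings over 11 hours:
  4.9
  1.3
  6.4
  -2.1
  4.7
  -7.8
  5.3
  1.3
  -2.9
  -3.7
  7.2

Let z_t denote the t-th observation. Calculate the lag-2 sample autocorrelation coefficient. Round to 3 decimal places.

0.163

Mean z̄ = (4.9 + 1.3 + 6.4 − 2.1 + 4.7 − 7.8 + 5.3 + 1.3 − 2.9 − 3.7 + 7.2)/11 = 1.3273
Numerator Σ_{t=1}^{9}(z_t−z̄)(z_{t+2}−z̄) = 38.7731
Denominator Σ(z_t−z̄)² = 238.3418
r_2 = 38.7731 / 238.3418 = 0.163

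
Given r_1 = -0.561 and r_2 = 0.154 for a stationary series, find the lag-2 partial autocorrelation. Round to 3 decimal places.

-0.235

φ_{22} = (r_2 − r_1²) / (1 − r_1²)
r_1² = (-0.561)² = 0.314721
Numerator = 0.154 − 0.3147 = -0.1607; denominator = 1 − 0.3147 = 0.6853
φ_{22} = -0.1607 / 0.6853 = -0.235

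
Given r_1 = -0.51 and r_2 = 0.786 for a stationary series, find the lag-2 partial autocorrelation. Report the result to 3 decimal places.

φ_{22} = (r_2 − r_1²) / (1 − r_1²)
r_1² = (-0.51)² = 0.2601
Numerator = 0.786 − 0.2601 = 0.5259; denominator = 1 − 0.2601 = 0.7399
φ_{22} = 0.5259 / 0.7399 = 0.711

0.711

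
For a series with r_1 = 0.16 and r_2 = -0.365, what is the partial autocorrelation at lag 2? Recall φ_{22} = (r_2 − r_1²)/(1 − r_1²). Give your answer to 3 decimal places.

-0.401

φ_{22} = (r_2 − r_1²) / (1 − r_1²)
r_1² = (0.16)² = 0.0256
Numerator = -0.365 − 0.0256 = -0.3906; denominator = 1 − 0.0256 = 0.9744
φ_{22} = -0.3906 / 0.9744 = -0.401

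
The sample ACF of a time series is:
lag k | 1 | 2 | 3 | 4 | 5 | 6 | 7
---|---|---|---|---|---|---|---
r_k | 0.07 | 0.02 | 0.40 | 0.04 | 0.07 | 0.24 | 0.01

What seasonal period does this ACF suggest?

The largest autocorrelation is r_3 = 0.40, with a weaker echo at lag 6 (0.24); the remaining lags stay at or below 0.07.
The dominant spike at lag 3 indicates a seasonal period of 3.

3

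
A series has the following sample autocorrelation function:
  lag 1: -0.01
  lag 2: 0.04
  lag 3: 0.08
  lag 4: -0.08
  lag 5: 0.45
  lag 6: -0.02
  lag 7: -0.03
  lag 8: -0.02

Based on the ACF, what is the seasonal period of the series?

The largest autocorrelation is r_5 = 0.45; the remaining lags stay at or below 0.08.
The dominant spike at lag 5 indicates a seasonal period of 5.

5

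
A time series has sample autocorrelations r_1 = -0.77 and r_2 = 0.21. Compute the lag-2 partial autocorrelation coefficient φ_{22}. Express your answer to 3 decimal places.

-0.941

φ_{22} = (r_2 − r_1²) / (1 − r_1²)
r_1² = (-0.77)² = 0.5929
Numerator = 0.21 − 0.5929 = -0.3829; denominator = 1 − 0.5929 = 0.4071
φ_{22} = -0.3829 / 0.4071 = -0.941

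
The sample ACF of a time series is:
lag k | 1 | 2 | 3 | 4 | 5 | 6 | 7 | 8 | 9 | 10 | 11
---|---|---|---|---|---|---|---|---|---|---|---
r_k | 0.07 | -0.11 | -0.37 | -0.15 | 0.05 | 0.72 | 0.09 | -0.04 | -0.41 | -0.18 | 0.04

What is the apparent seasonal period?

6

The largest autocorrelation is r_6 = 0.72; the remaining lags stay at or below 0.09.
The dominant spike at lag 6 indicates a seasonal period of 6.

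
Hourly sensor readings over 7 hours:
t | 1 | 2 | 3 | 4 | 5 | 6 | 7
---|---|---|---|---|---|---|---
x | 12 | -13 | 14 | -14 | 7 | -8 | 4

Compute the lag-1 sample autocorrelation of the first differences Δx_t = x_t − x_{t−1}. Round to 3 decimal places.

-0.854

First differences Δx: -25, 27, -28, 21, -15, 12
Mean of differences = -1.3333
Numerator Σ(Δx_t−Δx̄)(Δx_{t+1}−Δx̄) = -2509.1111
Denominator Σ(Δx_t−Δx̄)² = 2937.3333
r_1(Δx) = -2509.1111 / 2937.3333 = -0.854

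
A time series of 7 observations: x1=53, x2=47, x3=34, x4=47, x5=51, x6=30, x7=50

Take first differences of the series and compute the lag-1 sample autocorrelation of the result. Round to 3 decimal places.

-0.449

First differences Δx: -6, -13, 13, 4, -21, 20
Mean of differences = -0.5000
Numerator Σ(Δx_t−Δx̄)(Δx_{t+1}−Δx̄) = -551.7500
Denominator Σ(Δx_t−Δx̄)² = 1229.5000
r_1(Δx) = -551.7500 / 1229.5000 = -0.449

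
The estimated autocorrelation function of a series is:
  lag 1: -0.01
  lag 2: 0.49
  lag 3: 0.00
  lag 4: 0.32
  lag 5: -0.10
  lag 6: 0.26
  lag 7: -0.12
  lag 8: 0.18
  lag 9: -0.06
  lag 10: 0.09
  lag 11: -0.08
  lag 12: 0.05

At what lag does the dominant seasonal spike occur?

The largest autocorrelation is r_2 = 0.49, with weaker echoes at lags 4 (0.32), 6 (0.26) and 8 (0.18); the remaining lags stay at or below 0.09.
The dominant spike at lag 2 indicates a seasonal period of 2.

2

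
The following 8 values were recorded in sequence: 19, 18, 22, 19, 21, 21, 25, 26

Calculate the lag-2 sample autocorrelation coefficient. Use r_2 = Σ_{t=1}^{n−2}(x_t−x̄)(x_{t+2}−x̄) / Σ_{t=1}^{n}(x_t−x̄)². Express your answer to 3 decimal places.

0.071

Mean x̄ = (19 + 18 + 22 + 19 + 21 + 21 + 25 + 26)/8 = 21.3750
Deviations from mean: -2.3750, -3.3750, 0.6250, -2.3750, -0.3750, -0.3750, 3.6250, 4.6250
Σ(x_t−x̄)(x_{t+2}−x̄) = (-1.4844) + (8.0156) + (-0.2344) + (0.8906) + (-1.3594) + (-1.7344) = 4.0938
Denominator Σ(x_t−x̄)² = 57.8750
r_2 = 4.0938 / 57.8750 = 0.071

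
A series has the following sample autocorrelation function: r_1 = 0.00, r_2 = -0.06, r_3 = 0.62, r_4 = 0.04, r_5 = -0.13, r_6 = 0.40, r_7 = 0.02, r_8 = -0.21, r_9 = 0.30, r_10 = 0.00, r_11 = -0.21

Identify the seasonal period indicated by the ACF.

3

The largest autocorrelation is r_3 = 0.62, with weaker echoes at lags 6 (0.40) and 9 (0.30); the remaining lags stay at or below 0.04.
The dominant spike at lag 3 indicates a seasonal period of 3.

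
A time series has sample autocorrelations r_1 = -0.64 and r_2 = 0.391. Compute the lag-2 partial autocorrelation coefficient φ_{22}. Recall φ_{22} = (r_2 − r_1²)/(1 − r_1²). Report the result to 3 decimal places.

-0.032

φ_{22} = (r_2 − r_1²) / (1 − r_1²)
r_1² = (-0.64)² = 0.4096
Numerator = 0.391 − 0.4096 = -0.0186; denominator = 1 − 0.4096 = 0.5904
φ_{22} = -0.0186 / 0.5904 = -0.032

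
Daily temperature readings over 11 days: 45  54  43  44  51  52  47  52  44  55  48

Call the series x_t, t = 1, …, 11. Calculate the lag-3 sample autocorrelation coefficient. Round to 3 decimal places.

-0.011

Mean x̄ = (45 + 54 + 43 + 44 + 51 + 52 + 47 + 52 + 44 + 55 + 48)/11 = 48.6364
Numerator Σ_{t=1}^{8}(x_t−x̄)(x_{t+3}−x̄) = -2.0331
Denominator Σ(x_t−x̄)² = 188.5455
r_3 = -2.0331 / 188.5455 = -0.011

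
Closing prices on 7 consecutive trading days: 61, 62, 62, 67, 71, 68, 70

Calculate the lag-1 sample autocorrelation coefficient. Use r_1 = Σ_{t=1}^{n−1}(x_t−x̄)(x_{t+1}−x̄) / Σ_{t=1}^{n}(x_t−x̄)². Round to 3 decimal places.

0.535

Mean x̄ = (61 + 62 + 62 + 67 + 71 + 68 + 70)/7 = 65.8571
Σ(x_t−x̄)(x_{t+1}−x̄) = (18.7347) + (14.8776) + (-4.4082) + (5.8776) + (11.0204) + (8.8776) = 54.9796
Denominator Σ(x_t−x̄)² = 102.8571
r_1 = 54.9796 / 102.8571 = 0.535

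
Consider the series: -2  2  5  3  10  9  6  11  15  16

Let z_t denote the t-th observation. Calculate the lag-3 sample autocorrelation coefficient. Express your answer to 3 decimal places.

Mean z̄ = (-2 + 2 + 5 + 3 + 10 + 9 + 6 + 11 + 15 + 16)/10 = 7.5000
Σ(z_t−z̄)(z_{t+3}−z̄) = (42.7500) + (-13.7500) + (-3.7500) + (6.7500) + (8.7500) + (11.2500) + (-12.7500) = 39.2500
Denominator Σ(z_t−z̄)² = 298.5000
r_3 = 39.2500 / 298.5000 = 0.131

0.131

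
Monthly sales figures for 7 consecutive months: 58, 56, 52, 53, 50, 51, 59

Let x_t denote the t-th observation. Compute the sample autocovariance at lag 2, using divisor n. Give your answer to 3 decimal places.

-2.577

Mean x̄ = (58 + 56 + 52 + 53 + 50 + 51 + 59)/7 = 54.1429
Deviations: 3.8571, 1.8571, -2.1429, -1.1429, -4.1429, -3.1429, 4.8571
Σ_{t=1}^{5}(x_t−x̄)(x_{t+2}−x̄) = -18.0408
γ_2 = -18.0408 / 7 = -2.577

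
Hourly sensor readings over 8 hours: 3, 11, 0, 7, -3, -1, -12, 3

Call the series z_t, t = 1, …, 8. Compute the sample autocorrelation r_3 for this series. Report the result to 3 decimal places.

Mean z̄ = (3 + 11 + 0 + 7 − 3 − 1 − 12 + 3)/8 = 1.0000
Deviations from mean: 2.0000, 10.0000, -1.0000, 6.0000, -4.0000, -2.0000, -13.0000, 2.0000
Numerator Σ_{t=1}^{5}(z_t−z̄)(z_{t+3}−z̄) = -112.0000
Denominator Σ(z_t−z̄)² = 334.0000
r_3 = -112.0000 / 334.0000 = -0.335

-0.335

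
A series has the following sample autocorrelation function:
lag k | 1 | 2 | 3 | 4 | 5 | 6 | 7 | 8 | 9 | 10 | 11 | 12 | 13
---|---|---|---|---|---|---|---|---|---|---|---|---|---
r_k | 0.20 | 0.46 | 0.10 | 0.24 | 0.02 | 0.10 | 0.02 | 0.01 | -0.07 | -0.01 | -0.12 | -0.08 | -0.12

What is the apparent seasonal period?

2

The largest autocorrelation is r_2 = 0.46, with a weaker echo at lag 4 (0.24); the remaining lags stay at or below 0.20.
The dominant spike at lag 2 indicates a seasonal period of 2.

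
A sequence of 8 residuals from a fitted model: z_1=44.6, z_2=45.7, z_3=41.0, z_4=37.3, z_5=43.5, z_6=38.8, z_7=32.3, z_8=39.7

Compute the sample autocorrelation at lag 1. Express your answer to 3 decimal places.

Mean z̄ = (44.6 + 45.7 + 41.0 + 37.3 + 43.5 + 38.8 + 32.3 + 39.7)/8 = 40.3625
Deviations from mean: 4.2375, 5.3375, 0.6375, -3.0625, 3.1375, -1.5625, -8.0625, -0.6625
Numerator Σ_{t=1}^{7}(z_t−z̄)(z_{t+1}−z̄) = 27.4961
Denominator Σ(z_t−z̄)² = 133.9588
r_1 = 27.4961 / 133.9588 = 0.205

0.205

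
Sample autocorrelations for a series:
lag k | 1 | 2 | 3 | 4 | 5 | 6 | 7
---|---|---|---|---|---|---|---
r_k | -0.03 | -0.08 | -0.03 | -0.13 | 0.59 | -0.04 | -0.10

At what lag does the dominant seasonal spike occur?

5

The largest autocorrelation is r_5 = 0.59; the remaining lags stay at or below -0.03.
The dominant spike at lag 5 indicates a seasonal period of 5.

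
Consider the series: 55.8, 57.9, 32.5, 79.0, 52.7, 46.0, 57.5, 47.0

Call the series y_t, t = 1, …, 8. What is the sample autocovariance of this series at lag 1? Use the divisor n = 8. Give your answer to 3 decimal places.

Mean ȳ = (55.8 + 57.9 + 32.5 + 79.0 + 52.7 + 46.0 + 57.5 + 47.0)/8 = 53.5500
Deviations: 2.2500, 4.3500, -21.0500, 25.4500, -0.8500, -7.5500, 3.9500, -6.5500
Σ_{t=1}^{7}(y_t−ȳ)(y_{t+1}−ȳ) = -688.4125
γ_1 = -688.4125 / 8 = -86.052

-86.052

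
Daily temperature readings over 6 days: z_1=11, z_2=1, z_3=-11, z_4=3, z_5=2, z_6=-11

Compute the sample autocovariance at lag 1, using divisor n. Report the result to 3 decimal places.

Mean z̄ = (11 + 1 − 11 + 3 + 2 − 11)/6 = -0.8333
Deviations: 11.8333, 1.8333, -10.1667, 3.8333, 2.8333, -10.1667
Σ_{t=1}^{5}(z_t−z̄)(z_{t+1}−z̄) = -53.8611
γ_1 = -53.8611 / 6 = -8.977

-8.977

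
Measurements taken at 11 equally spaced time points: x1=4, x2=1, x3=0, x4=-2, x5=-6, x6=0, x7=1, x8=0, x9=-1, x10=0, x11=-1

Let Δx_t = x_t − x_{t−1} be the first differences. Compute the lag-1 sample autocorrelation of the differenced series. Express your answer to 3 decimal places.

-0.113

First differences Δx: -3, -1, -2, -4, 6, 1, -1, -1, 1, -1
Mean of differences = -0.5000
Numerator Σ(Δx_t−Δx̄)(Δx_{t+1}−Δx̄) = -7.7500
Denominator Σ(Δx_t−Δx̄)² = 68.5000
r_1(Δx) = -7.7500 / 68.5000 = -0.113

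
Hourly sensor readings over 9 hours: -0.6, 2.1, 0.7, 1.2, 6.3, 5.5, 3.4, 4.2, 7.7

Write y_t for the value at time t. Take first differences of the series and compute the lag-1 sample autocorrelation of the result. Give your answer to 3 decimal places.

First differences Δy: 2.7, -1.4, 0.5, 5.1, -0.8, -2.1, 0.8, 3.5
Mean of differences = 1.0375
Numerator Σ(Δy_t−Δȳ)(Δy_{t+1}−Δȳ) = -6.4652
Denominator Σ(Δy_t−Δȳ)² = 44.8388
r_1(Δy) = -6.4652 / 44.8388 = -0.144

-0.144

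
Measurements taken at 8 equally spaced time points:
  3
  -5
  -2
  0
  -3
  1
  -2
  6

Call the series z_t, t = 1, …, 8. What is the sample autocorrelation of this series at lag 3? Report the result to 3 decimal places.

-0.068

Mean z̄ = (3 − 5 − 2 + 0 − 3 + 1 − 2 + 6)/8 = -0.2500
Deviations from mean: 3.2500, -4.7500, -1.7500, 0.2500, -2.7500, 1.2500, -1.7500, 6.2500
Σ(z_t−z̄)(z_{t+3}−z̄) = (0.8125) + (13.0625) + (-2.1875) + (-0.4375) + (-17.1875) = -5.9375
Denominator Σ(z_t−z̄)² = 87.5000
r_3 = -5.9375 / 87.5000 = -0.068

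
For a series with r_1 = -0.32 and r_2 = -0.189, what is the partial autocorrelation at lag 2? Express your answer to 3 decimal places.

-0.325

φ_{22} = (r_2 − r_1²) / (1 − r_1²)
r_1² = (-0.32)² = 0.1024
Numerator = -0.189 − 0.1024 = -0.2914; denominator = 1 − 0.1024 = 0.8976
φ_{22} = -0.2914 / 0.8976 = -0.325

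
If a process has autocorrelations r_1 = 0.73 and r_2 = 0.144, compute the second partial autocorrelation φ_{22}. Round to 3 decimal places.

φ_{22} = (r_2 − r_1²) / (1 − r_1²)
r_1² = (0.73)² = 0.5329
Numerator = 0.144 − 0.5329 = -0.3889; denominator = 1 − 0.5329 = 0.4671
φ_{22} = -0.3889 / 0.4671 = -0.833

-0.833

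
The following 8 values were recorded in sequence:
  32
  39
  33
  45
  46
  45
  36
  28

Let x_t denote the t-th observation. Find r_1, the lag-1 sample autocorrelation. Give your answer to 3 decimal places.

Mean x̄ = (32 + 39 + 33 + 45 + 46 + 45 + 36 + 28)/8 = 38.0000
Deviations from mean: -6.0000, 1.0000, -5.0000, 7.0000, 8.0000, 7.0000, -2.0000, -10.0000
Numerator Σ_{t=1}^{7}(x_t−x̄)(x_{t+1}−x̄) = 72.0000
Denominator Σ(x_t−x̄)² = 328.0000
r_1 = 72.0000 / 328.0000 = 0.220

0.220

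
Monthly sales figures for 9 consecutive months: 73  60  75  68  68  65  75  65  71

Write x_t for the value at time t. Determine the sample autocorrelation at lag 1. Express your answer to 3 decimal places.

Mean x̄ = (73 + 60 + 75 + 68 + 68 + 65 + 75 + 65 + 71)/9 = 68.8889
Numerator Σ_{t=1}^{8}(x_t−x̄)(x_{t+1}−x̄) = -147.7901
Denominator Σ(x_t−x̄)² = 206.8889
r_1 = -147.7901 / 206.8889 = -0.714

-0.714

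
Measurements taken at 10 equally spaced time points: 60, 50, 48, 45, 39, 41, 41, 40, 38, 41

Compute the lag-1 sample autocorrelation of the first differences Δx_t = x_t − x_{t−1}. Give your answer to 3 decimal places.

First differences Δx: -10, -2, -3, -6, 2, 0, -1, -2, 3
Mean of differences = -2.1111
Numerator Σ(Δx_t−Δx̄)(Δx_{t+1}−Δx̄) = -1.7901
Denominator Σ(Δx_t−Δx̄)² = 126.8889
r_1(Δx) = -1.7901 / 126.8889 = -0.014

-0.014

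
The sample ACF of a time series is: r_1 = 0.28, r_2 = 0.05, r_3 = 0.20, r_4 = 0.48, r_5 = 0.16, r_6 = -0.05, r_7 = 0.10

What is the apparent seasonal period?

The largest autocorrelation is r_4 = 0.48; the remaining lags stay at or below 0.28. The elevated value at lag 1 (0.28), dropping to 0.05 at lag 2, reflects decaying short-term dependence rather than seasonality.
The dominant spike at lag 4 indicates a seasonal period of 4.

4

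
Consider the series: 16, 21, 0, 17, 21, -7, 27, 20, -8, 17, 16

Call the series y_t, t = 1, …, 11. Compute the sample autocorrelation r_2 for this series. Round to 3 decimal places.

-0.387

Mean ȳ = (16 + 21 + 0 + 17 + 21 − 7 + 27 + 20 − 8 + 17 + 16)/11 = 12.7273
Numerator Σ_{t=1}^{9}(y_t−ȳ)(y_{t+2}−ȳ) = -553.8760
Denominator Σ(y_t−ȳ)² = 1432.1818
r_2 = -553.8760 / 1432.1818 = -0.387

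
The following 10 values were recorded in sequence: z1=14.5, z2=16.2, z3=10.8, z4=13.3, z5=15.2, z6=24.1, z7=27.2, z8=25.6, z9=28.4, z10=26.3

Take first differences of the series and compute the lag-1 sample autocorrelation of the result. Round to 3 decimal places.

-0.050

First differences Δz: 1.7, -5.4, 2.5, 1.9, 8.9, 3.1, -1.6, 2.8, -2.1
Mean of differences = 1.3111
Numerator Σ(Δz_t−Δz̄)(Δz_{t+1}−Δz̄) = -6.4646
Denominator Σ(Δz_t−Δz̄)² = 130.0689
r_1(Δz) = -6.4646 / 130.0689 = -0.050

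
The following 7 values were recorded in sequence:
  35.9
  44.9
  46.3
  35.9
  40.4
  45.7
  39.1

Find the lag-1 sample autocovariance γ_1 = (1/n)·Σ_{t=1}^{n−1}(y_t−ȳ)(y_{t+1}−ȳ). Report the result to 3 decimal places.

Mean ȳ = (35.9 + 44.9 + 46.3 + 35.9 + 40.4 + 45.7 + 39.1)/7 = 41.1714
Σ_{t=1}^{6}(y_t−ȳ)(y_{t+1}−ȳ) = -36.3751
γ_1 = -36.3751 / 7 = -5.196

-5.196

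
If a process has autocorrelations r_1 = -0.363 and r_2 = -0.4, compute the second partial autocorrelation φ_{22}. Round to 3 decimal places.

-0.612

φ_{22} = (r_2 − r_1²) / (1 − r_1²)
r_1² = (-0.363)² = 0.131769
Numerator = -0.4 − 0.1318 = -0.5318; denominator = 1 − 0.1318 = 0.8682
φ_{22} = -0.5318 / 0.8682 = -0.612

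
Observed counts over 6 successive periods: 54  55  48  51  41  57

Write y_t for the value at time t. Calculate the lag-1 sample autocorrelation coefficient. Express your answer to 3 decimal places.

Mean ȳ = (54 + 55 + 48 + 51 + 41 + 57)/6 = 51.0000
Numerator Σ_{t=1}^{5}(y_t−ȳ)(y_{t+1}−ȳ) = -60.0000
Denominator Σ(y_t−ȳ)² = 170.0000
r_1 = -60.0000 / 170.0000 = -0.353

-0.353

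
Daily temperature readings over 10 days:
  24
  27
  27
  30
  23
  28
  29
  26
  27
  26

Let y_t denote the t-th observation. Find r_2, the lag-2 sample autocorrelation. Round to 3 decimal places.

-0.122

Mean ȳ = (24 + 27 + 27 + 30 + 23 + 28 + 29 + 26 + 27 + 26)/10 = 26.7000
Numerator Σ_{t=1}^{8}(y_t−ȳ)(y_{t+2}−ȳ) = -4.8800
Denominator Σ(y_t−ȳ)² = 40.1000
r_2 = -4.8800 / 40.1000 = -0.122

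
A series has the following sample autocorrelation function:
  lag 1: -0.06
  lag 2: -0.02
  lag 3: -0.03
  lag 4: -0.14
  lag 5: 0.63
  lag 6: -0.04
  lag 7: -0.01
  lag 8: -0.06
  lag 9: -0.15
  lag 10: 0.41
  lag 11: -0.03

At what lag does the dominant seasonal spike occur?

5

The largest autocorrelation is r_5 = 0.63, with a weaker echo at lag 10 (0.41); the remaining lags stay at or below -0.01.
The dominant spike at lag 5 indicates a seasonal period of 5.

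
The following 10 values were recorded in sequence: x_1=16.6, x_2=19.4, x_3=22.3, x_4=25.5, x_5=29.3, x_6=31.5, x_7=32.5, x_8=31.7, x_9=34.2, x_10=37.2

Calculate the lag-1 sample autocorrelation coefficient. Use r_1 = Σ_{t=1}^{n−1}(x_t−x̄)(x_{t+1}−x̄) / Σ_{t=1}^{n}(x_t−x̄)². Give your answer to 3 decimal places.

0.665

Mean x̄ = (16.6 + 19.4 + 22.3 + 25.5 + 29.3 + 31.5 + 32.5 + 31.7 + 34.2 + 37.2)/10 = 28.0200
Numerator Σ_{t=1}^{9}(x_t−x̄)(x_{t+1}−x̄) = 274.9416
Denominator Σ(x_t−x̄)² = 413.6160
r_1 = 274.9416 / 413.6160 = 0.665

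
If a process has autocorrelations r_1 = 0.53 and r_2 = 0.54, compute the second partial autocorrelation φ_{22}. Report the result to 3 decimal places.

0.360

φ_{22} = (r_2 − r_1²) / (1 − r_1²)
r_1² = (0.53)² = 0.2809
Numerator = 0.54 − 0.2809 = 0.2591; denominator = 1 − 0.2809 = 0.7191
φ_{22} = 0.2591 / 0.7191 = 0.360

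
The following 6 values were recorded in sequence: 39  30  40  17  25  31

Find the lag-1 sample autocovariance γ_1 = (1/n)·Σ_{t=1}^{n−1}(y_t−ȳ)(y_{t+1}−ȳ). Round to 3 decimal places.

Mean ȳ = (39 + 30 + 40 + 17 + 25 + 31)/6 = 30.3333
Σ_{t=1}^{5}(y_t−ȳ)(y_{t+1}−ȳ) = -67.4444
γ_1 = -67.4444 / 6 = -11.241

-11.241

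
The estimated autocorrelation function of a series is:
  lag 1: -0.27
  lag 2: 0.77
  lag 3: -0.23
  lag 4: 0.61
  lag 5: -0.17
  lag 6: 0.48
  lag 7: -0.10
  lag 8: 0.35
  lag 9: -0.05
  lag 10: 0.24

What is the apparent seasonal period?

The largest autocorrelation is r_2 = 0.77, with weaker echoes at lags 4 (0.61), 6 (0.48), 8 (0.35) and 10 (0.24); the remaining lags stay at or below -0.05.
The dominant spike at lag 2 indicates a seasonal period of 2.

2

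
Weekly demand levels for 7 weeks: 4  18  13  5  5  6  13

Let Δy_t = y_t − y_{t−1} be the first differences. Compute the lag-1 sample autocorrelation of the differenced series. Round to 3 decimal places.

First differences Δy: 14, -5, -8, 0, 1, 7
Mean of differences = 1.5000
Numerator Σ(Δy_t−Δȳ)(Δy_{t+1}−Δȳ) = -7.2500
Denominator Σ(Δy_t−Δȳ)² = 321.5000
r_1(Δy) = -7.2500 / 321.5000 = -0.023

-0.023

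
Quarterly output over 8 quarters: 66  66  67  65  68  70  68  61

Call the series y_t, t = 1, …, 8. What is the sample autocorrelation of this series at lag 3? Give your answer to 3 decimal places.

Mean ȳ = (66 + 66 + 67 + 65 + 68 + 70 + 68 + 61)/8 = 66.3750
Σ(y_t−ȳ)(y_{t+3}−ȳ) = (0.5156) + (-0.6094) + (2.2656) + (-2.2344) + (-8.7344) = -8.7969
Denominator Σ(y_t−ȳ)² = 49.8750
r_3 = -8.7969 / 49.8750 = -0.176

-0.176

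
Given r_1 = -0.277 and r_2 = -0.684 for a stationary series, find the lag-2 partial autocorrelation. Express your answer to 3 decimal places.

φ_{22} = (r_2 − r_1²) / (1 − r_1²)
r_1² = (-0.277)² = 0.076729
Numerator = -0.684 − 0.0767 = -0.7607; denominator = 1 − 0.0767 = 0.9233
φ_{22} = -0.7607 / 0.9233 = -0.824

-0.824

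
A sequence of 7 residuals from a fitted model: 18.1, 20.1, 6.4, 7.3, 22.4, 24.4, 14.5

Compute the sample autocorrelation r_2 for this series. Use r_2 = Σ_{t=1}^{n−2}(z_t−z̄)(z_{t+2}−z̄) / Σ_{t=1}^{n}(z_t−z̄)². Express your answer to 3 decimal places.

-0.654

Mean z̄ = (18.1 + 20.1 + 6.4 + 7.3 + 22.4 + 24.4 + 14.5)/7 = 16.1714
Deviations from mean: 1.9286, 3.9286, -9.7714, -8.8714, 6.2286, 8.2286, -1.6714
Σ(z_t−z̄)(z_{t+2}−z̄) = (-18.8449) + (-34.8520) + (-60.8620) + (-72.9992) + (-10.4106) = -197.9688
Denominator Σ(z_t−z̄)² = 302.6343
r_2 = -197.9688 / 302.6343 = -0.654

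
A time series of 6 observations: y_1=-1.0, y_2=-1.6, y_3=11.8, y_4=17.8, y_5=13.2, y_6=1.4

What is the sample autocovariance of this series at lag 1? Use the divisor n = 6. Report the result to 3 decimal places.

18.746

Mean ȳ = (-1.0 − 1.6 + 11.8 + 17.8 + 13.2 + 1.4)/6 = 6.9333
Σ_{t=1}^{5}(y_t−ȳ)(y_{t+1}−ȳ) = 112.4756
γ_1 = 112.4756 / 6 = 18.746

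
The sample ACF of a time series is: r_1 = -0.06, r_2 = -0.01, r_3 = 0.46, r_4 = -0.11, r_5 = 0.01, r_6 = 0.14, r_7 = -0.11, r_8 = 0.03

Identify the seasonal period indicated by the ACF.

3

The largest autocorrelation is r_3 = 0.46; the remaining lags stay at or below 0.14.
The dominant spike at lag 3 indicates a seasonal period of 3.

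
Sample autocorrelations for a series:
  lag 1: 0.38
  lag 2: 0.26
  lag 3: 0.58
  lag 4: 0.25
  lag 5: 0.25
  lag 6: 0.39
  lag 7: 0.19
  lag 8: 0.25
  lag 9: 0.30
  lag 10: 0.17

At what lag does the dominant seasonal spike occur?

The largest autocorrelation is r_3 = 0.58, with a weaker echo at lag 6 (0.39); the remaining lags stay at or below 0.38. The elevated value at lag 1 (0.38), dropping to 0.26 at lag 2, reflects decaying short-term dependence rather than seasonality.
The dominant spike at lag 3 indicates a seasonal period of 3.

3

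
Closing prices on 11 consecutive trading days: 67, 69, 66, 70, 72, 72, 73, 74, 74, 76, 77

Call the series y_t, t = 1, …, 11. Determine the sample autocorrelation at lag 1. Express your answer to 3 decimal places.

0.636

Mean ȳ = (67 + 69 + 66 + 70 + 72 + 72 + 73 + 74 + 74 + 76 + 77)/11 = 71.8182
Numerator Σ_{t=1}^{10}(y_t−ȳ)(y_{t+1}−ȳ) = 78.6033
Denominator Σ(y_t−ȳ)² = 123.6364
r_1 = 78.6033 / 123.6364 = 0.636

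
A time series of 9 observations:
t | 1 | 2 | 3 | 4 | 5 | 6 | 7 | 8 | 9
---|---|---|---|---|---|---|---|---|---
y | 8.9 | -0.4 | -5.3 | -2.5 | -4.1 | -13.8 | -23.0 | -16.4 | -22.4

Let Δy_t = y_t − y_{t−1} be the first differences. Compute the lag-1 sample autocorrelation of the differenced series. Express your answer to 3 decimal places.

First differences Δy: -9.3, -4.9, 2.8, -1.6, -9.7, -9.2, 6.6, -6.0
Mean of differences = -3.9125
Numerator Σ(Δy_t−Δȳ)(Δy_{t+1}−Δȳ) = -46.0977
Denominator Σ(Δy_t−Δȳ)² = 256.7288
r_1(Δy) = -46.0977 / 256.7288 = -0.180

-0.180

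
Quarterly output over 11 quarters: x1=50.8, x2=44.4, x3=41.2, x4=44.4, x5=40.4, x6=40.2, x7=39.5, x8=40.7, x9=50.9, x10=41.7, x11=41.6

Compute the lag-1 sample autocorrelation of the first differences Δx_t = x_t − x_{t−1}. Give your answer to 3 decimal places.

-0.333

First differences Δx: -6.4, -3.2, 3.2, -4.0, -0.2, -0.7, 1.2, 10.2, -9.2, -0.1
Mean of differences = -0.9200
Numerator Σ(Δx_t−Δx̄)(Δx_{t+1}−Δx̄) = -86.4704
Denominator Σ(Δx_t−Δx̄)² = 259.6360
r_1(Δx) = -86.4704 / 259.6360 = -0.333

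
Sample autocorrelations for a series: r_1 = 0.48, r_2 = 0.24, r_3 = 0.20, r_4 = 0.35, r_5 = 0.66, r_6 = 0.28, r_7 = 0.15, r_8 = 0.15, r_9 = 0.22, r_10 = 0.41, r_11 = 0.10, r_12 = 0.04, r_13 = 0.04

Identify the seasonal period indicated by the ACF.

5

The largest autocorrelation is r_5 = 0.66; the remaining lags stay at or below 0.48. The elevated value at lag 1 (0.48), dropping to 0.24 at lag 2, reflects decaying short-term dependence rather than seasonality.
The dominant spike at lag 5 indicates a seasonal period of 5.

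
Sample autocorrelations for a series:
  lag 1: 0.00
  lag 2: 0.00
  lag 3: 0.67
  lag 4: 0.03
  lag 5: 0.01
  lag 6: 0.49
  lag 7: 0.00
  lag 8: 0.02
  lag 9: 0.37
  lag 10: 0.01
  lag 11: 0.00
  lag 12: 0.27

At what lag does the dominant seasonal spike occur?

3

The largest autocorrelation is r_3 = 0.67, with weaker echoes at lags 6 (0.49), 9 (0.37) and 12 (0.27); the remaining lags stay at or below 0.03.
The dominant spike at lag 3 indicates a seasonal period of 3.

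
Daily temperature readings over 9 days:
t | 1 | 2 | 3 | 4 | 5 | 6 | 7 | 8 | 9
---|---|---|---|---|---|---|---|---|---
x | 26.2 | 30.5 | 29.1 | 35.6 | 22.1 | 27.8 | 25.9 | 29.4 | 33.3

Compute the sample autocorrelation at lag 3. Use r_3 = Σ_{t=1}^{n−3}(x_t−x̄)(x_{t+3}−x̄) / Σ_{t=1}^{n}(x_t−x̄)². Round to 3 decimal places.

Mean x̄ = (26.2 + 30.5 + 29.1 + 35.6 + 22.1 + 27.8 + 25.9 + 29.4 + 33.3)/9 = 28.8778
Numerator Σ_{t=1}^{6}(x_t−x̄)(x_{t+3}−x̄) = -57.5581
Denominator Σ(x_t−x̄)² = 130.8356
r_3 = -57.5581 / 130.8356 = -0.440

-0.440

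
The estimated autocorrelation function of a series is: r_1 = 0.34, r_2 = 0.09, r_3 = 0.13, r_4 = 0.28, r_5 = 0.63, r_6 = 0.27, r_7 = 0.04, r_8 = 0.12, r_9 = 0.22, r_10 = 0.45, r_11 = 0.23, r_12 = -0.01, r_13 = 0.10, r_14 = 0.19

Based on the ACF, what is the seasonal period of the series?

5

The largest autocorrelation is r_5 = 0.63, with a weaker echo at lag 10 (0.45); the remaining lags stay at or below 0.34. The elevated value at lag 1 (0.34), dropping to 0.09 at lag 2, reflects decaying short-term dependence rather than seasonality.
The dominant spike at lag 5 indicates a seasonal period of 5.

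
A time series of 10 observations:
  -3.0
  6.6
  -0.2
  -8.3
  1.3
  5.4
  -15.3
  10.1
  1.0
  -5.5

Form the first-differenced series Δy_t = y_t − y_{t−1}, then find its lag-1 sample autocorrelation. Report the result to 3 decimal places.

-0.551

First differences Δy: 9.6, -6.8, -8.1, 9.6, 4.1, -20.7, 25.4, -9.1, -6.5
Mean of differences = -0.2778
Numerator Σ(Δy_t−Δȳ)(Δy_{t+1}−Δȳ) = -832.8727
Denominator Σ(Δy_t−Δȳ)² = 1510.9956
r_1(Δy) = -832.8727 / 1510.9956 = -0.551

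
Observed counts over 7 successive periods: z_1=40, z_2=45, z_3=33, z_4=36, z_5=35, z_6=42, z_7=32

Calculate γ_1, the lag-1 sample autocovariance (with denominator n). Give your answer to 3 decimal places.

Mean z̄ = (40 + 45 + 33 + 36 + 35 + 42 + 32)/7 = 37.5714
Σ_{t=1}^{6}(z_t−z̄)(z_{t+1}−z̄) = -40.7551
γ_1 = -40.7551 / 7 = -5.822

-5.822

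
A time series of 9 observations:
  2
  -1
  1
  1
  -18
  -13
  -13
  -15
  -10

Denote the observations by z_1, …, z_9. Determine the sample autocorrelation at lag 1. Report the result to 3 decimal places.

Mean z̄ = (2 − 1 + 1 + 1 − 18 − 13 − 13 − 15 − 10)/9 = -7.3333
Numerator Σ_{t=1}^{8}(z_t−z̄)(z_{t+1}−z̄) = 248.8889
Denominator Σ(z_t−z̄)² = 510.0000
r_1 = 248.8889 / 510.0000 = 0.488

0.488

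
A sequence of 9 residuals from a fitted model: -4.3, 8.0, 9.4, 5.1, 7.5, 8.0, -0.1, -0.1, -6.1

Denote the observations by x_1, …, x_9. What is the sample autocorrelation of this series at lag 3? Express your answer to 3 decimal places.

Mean x̄ = (-4.3 + 8.0 + 9.4 + 5.1 + 7.5 + 8.0 − 0.1 − 0.1 − 6.1)/9 = 3.0444
Σ(x_t−x̄)(x_{t+3}−x̄) = (-15.0969) + (22.0798) + (31.4953) + (-6.4636) + (-14.0102) + (-45.3158) = -27.3115
Denominator Σ(x_t−x̄)² = 270.9222
r_3 = -27.3115 / 270.9222 = -0.101

-0.101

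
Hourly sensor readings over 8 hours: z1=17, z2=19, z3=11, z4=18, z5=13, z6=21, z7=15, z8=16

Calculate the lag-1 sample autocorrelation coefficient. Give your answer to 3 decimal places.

-0.657

Mean z̄ = (17 + 19 + 11 + 18 + 13 + 21 + 15 + 16)/8 = 16.2500
Deviations from mean: 0.7500, 2.7500, -5.2500, 1.7500, -3.2500, 4.7500, -1.2500, -0.2500
Numerator Σ_{t=1}^{7}(z_t−z̄)(z_{t+1}−z̄) = -48.3125
Denominator Σ(z_t−z̄)² = 73.5000
r_1 = -48.3125 / 73.5000 = -0.657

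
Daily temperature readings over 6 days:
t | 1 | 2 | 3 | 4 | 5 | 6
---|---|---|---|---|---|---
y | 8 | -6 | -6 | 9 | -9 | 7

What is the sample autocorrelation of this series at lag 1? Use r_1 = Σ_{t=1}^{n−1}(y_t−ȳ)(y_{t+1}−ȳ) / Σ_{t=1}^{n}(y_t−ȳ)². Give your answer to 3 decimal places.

-0.591

Mean ȳ = (8 − 6 − 6 + 9 − 9 + 7)/6 = 0.5000
Deviations from mean: 7.5000, -6.5000, -6.5000, 8.5000, -9.5000, 6.5000
Σ(y_t−ȳ)(y_{t+1}−ȳ) = (-48.7500) + (42.2500) + (-55.2500) + (-80.7500) + (-61.7500) = -204.2500
Denominator Σ(y_t−ȳ)² = 345.5000
r_1 = -204.2500 / 345.5000 = -0.591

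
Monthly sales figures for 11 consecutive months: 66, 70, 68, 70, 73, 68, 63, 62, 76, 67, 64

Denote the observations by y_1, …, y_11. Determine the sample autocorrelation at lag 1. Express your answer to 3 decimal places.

-0.087

Mean ȳ = (66 + 70 + 68 + 70 + 73 + 68 + 63 + 62 + 76 + 67 + 64)/11 = 67.9091
Numerator Σ_{t=1}^{10}(y_t−ȳ)(y_{t+1}−ȳ) = -15.5537
Denominator Σ(y_t−ȳ)² = 178.9091
r_1 = -15.5537 / 178.9091 = -0.087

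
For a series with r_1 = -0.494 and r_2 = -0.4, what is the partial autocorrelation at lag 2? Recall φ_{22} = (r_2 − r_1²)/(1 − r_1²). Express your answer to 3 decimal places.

φ_{22} = (r_2 − r_1²) / (1 − r_1²)
r_1² = (-0.494)² = 0.244036
Numerator = -0.4 − 0.2440 = -0.6440; denominator = 1 − 0.2440 = 0.7560
φ_{22} = -0.6440 / 0.7560 = -0.852

-0.852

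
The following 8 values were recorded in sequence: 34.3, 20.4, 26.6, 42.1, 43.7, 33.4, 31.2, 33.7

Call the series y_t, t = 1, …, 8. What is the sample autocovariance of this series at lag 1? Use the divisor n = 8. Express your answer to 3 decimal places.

13.221

Mean ȳ = (34.3 + 20.4 + 26.6 + 42.1 + 43.7 + 33.4 + 31.2 + 33.7)/8 = 33.1750
Deviations: 1.1250, -12.7750, -6.5750, 8.9250, 10.5250, 0.2250, -1.9750, 0.5250
Σ_{t=1}^{7}(y_t−ȳ)(y_{t+1}−ȳ) = 105.7644
γ_1 = 105.7644 / 8 = 13.221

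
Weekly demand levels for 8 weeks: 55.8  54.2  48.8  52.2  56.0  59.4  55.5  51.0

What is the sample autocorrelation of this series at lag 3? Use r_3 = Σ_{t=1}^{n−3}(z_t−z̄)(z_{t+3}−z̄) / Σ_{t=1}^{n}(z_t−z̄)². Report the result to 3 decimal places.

-0.510

Mean z̄ = (55.8 + 54.2 + 48.8 + 52.2 + 56.0 + 59.4 + 55.5 + 51.0)/8 = 54.1125
Σ(z_t−z̄)(z_{t+3}−z̄) = (-3.2273) + (0.1652) + (-28.0898) + (-2.6536) + (-5.8748) = -39.6805
Denominator Σ(z_t−z̄)² = 77.8688
r_3 = -39.6805 / 77.8688 = -0.510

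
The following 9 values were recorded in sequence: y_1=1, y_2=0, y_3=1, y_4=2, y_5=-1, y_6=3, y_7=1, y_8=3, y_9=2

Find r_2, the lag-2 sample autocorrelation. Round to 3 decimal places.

0.317

Mean ȳ = (1 + 0 + 1 + 2 − 1 + 3 + 1 + 3 + 2)/9 = 1.3333
Numerator Σ_{t=1}^{7}(y_t−ȳ)(y_{t+2}−ȳ) = 4.4444
Denominator Σ(y_t−ȳ)² = 14.0000
r_2 = 4.4444 / 14.0000 = 0.317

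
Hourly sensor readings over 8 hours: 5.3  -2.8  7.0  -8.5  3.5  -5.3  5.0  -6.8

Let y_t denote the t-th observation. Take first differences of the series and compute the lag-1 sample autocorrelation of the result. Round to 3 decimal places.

-0.855

First differences Δy: -8.1, 9.8, -15.5, 12.0, -8.8, 10.3, -11.8
Mean of differences = -1.7286
Numerator Σ(Δy_t−Δȳ)(Δy_{t+1}−Δȳ) = -724.5651
Denominator Σ(Δy_t−Δȳ)² = 847.7543
r_1(Δy) = -724.5651 / 847.7543 = -0.855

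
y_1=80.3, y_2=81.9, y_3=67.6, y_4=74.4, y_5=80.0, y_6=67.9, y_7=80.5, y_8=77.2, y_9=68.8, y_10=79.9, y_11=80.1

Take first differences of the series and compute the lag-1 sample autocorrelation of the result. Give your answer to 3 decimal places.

First differences Δy: 1.6, -14.3, 6.8, 5.6, -12.1, 12.6, -3.3, -8.4, 11.1, 0.2
Mean of differences = -0.0200
Numerator Σ(Δy_t−Δȳ)(Δy_{t+1}−Δȳ) = -407.1804
Denominator Σ(Δy_t−Δȳ)² = 794.5160
r_1(Δy) = -407.1804 / 794.5160 = -0.512

-0.512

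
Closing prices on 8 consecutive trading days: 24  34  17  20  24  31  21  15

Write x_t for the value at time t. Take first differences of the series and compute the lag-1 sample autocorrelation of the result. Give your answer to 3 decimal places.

-0.356

First differences Δx: 10, -17, 3, 4, 7, -10, -6
Mean of differences = -1.2857
Numerator Σ(Δx_t−Δx̄)(Δx_{t+1}−Δx̄) = -209.3673
Denominator Σ(Δx_t−Δx̄)² = 587.4286
r_1(Δx) = -209.3673 / 587.4286 = -0.356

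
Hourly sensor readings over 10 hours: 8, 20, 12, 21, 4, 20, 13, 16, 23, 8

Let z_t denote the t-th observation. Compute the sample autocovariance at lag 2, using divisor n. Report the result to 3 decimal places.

11.550

Mean z̄ = (8 + 20 + 12 + 21 + 4 + 20 + 13 + 16 + 23 + 8)/10 = 14.5000
Σ_{t=1}^{8}(z_t−z̄)(z_{t+2}−z̄) = 115.5000
γ_2 = 115.5000 / 10 = 11.550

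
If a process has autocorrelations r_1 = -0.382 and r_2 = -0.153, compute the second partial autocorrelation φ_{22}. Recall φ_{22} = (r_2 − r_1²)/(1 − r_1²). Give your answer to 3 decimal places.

φ_{22} = (r_2 − r_1²) / (1 − r_1²)
r_1² = (-0.382)² = 0.145924
Numerator = -0.153 − 0.1459 = -0.2989; denominator = 1 − 0.1459 = 0.8541
φ_{22} = -0.2989 / 0.8541 = -0.350

-0.350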